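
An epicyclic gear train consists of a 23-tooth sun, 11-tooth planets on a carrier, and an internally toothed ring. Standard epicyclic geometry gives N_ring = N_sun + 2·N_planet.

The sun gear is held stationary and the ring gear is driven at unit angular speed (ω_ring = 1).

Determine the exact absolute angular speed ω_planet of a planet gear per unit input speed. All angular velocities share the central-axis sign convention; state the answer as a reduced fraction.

45/22

N_ring = 23 + 2·11 = 45
23(ω_s−ω_c) = −45(ω_r−ω_c),  ω_s=0, ω_r=1
23(0−ω_c) = −45(1−ω_c)  ⇒  68ω_c = 45  ⇒  ω_c = 45/68
sun–planet: 23·(0−45/68) = −11·(ω_p−ω_c)  ⇒  ω_p−ω_c = −(23/11)·(-45/68) = 1035/748
ω_p = 45/68 + 1035/748 = 45/22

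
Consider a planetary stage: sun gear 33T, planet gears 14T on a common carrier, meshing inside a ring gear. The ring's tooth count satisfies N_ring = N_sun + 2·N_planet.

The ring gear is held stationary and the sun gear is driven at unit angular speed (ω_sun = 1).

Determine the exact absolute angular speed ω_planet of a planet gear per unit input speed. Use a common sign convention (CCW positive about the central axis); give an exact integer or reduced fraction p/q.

N_ring = 33 + 2·14 = 61
33(ω_s−ω_c) = −61(ω_r−ω_c),  ω_r=0, ω_s=1
33(1−ω_c) = −61(0−ω_c)  ⇒  94ω_c = 33  ⇒  ω_c = 33/94
sun–planet: 33·(1−33/94) = −14·(ω_p−ω_c)  ⇒  ω_p−ω_c = −(33/14)·(61/94) = -2013/1316
ω_p = 33/94 − 2013/1316 = -33/28

-33/28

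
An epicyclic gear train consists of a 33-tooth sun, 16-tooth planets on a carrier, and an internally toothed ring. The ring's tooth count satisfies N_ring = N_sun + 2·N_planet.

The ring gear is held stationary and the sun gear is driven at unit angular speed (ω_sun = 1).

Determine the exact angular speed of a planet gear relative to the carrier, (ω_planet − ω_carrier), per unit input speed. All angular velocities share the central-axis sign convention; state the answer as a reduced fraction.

-2145/1568

N_ring = 33 + 2·16 = 65
33(ω_s−ω_c) = −65(ω_r−ω_c),  ω_r=0, ω_s=1
33(1−ω_c) = −65(0−ω_c)  ⇒  98ω_c = 33  ⇒  ω_c = 33/98
sun–planet: 33·(1−33/98) = −16·(ω_p−ω_c)  ⇒  ω_p−ω_c = −(33/16)·(65/98) = -2145/1568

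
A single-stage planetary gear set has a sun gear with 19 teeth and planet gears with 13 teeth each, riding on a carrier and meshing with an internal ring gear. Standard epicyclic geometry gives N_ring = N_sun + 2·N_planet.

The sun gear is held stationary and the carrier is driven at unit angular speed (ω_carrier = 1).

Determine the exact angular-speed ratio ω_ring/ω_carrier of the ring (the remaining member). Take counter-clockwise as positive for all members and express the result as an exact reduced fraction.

N_ring = 19 + 2·13 = 45
19(ω_s−ω_c) = −45(ω_r−ω_c),  ω_s=0, ω_c=1
ω_r = 1 − (19/45)(0−1) = 64/45
ω_r/ω_c = 64/45

64/45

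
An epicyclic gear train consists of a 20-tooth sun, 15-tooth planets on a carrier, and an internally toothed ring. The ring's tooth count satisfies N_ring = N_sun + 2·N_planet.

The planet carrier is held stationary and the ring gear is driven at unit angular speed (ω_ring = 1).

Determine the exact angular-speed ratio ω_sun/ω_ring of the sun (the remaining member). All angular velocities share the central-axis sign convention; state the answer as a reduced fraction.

N_ring = 20 + 2·15 = 50
20(ω_s−ω_c) = −50(ω_r−ω_c),  ω_c=0, ω_r=1
ω_s = 0 − (50/20)(1−0) = -5/2
ω_s/ω_r = -5/2

-5/2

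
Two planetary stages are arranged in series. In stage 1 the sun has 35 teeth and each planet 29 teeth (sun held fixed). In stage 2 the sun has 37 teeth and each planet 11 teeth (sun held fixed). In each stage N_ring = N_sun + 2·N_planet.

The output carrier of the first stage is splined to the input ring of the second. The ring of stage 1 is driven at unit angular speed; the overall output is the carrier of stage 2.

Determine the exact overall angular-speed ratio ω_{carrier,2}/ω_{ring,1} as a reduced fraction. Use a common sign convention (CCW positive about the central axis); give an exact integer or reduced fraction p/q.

Stage 1: N_ring = 35 + 2·29 = 93
Stage 1: 35(ω_s−ω_c) = −93(ω_r−ω_c),  ω_s=0, ω_r=1
Stage 1: 35(0−ω_c) = −93(1−ω_c)  ⇒  128ω_c = 93  ⇒  ω_c = 93/128
  ⇒ ω_c¹/ω_r¹ = 93/128
Stage 2: N_ring = 37 + 2·11 = 59
Stage 2: 37(ω_s−ω_c) = −59(ω_r−ω_c),  ω_s=0, ω_r=1
Stage 2: 37(0−ω_c) = −59(1−ω_c)  ⇒  96ω_c = 59  ⇒  ω_c = 59/96
  ⇒ ω_c²/ω_r² = 59/96
Coupling ω_r² = ω_c¹ ⇒ overall = 93/128 × 59/96 = 1829/4096

1829/4096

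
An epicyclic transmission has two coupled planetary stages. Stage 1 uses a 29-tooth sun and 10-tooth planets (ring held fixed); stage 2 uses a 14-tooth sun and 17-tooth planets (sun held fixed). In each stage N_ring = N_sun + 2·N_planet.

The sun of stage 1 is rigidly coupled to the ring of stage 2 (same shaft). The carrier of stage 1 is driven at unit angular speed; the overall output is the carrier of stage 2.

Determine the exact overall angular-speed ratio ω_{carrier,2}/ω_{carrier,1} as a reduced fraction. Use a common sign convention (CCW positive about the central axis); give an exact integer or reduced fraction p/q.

1872/899

Stage 1: N_ring = 29 + 2·10 = 49
Stage 1: 29(ω_s−ω_c) = −49(ω_r−ω_c),  ω_r=0, ω_c=1
Stage 1: ω_s = 1 − (49/29)(0−1) = 78/29
  ⇒ ω_s¹/ω_c¹ = 78/29
Stage 2: N_ring = 14 + 2·17 = 48
Stage 2: 14(ω_s−ω_c) = −48(ω_r−ω_c),  ω_s=0, ω_r=1
Stage 2: 14(0−ω_c) = −48(1−ω_c)  ⇒  62ω_c = 48  ⇒  ω_c = 24/31
  ⇒ ω_c²/ω_r² = 24/31
Coupling ω_r² = ω_s¹ ⇒ overall = 78/29 × 24/31 = 1872/899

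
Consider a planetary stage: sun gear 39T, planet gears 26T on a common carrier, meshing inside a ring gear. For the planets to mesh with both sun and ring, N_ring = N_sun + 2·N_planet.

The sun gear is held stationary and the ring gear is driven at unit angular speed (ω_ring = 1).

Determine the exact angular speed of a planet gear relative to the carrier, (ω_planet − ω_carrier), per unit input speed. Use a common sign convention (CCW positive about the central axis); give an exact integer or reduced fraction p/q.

21/20

N_ring = 39 + 2·26 = 91
39(ω_s−ω_c) = −91(ω_r−ω_c),  ω_s=0, ω_r=1
39(0−ω_c) = −91(1−ω_c)  ⇒  130ω_c = 91  ⇒  ω_c = 7/10
sun–planet: 39·(0−7/10) = −26·(ω_p−ω_c)  ⇒  ω_p−ω_c = −(39/26)·(-7/10) = 21/20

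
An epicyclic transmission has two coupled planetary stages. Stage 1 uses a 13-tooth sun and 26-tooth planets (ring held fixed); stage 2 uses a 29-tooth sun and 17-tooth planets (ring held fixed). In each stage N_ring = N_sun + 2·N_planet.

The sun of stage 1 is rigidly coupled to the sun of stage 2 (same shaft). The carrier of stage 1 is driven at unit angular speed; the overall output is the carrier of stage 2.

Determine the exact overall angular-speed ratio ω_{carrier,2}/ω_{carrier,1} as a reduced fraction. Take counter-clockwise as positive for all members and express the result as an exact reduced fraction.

87/46

Stage 1: N_ring = 13 + 2·26 = 65
Stage 1: 13(ω_s−ω_c) = −65(ω_r−ω_c),  ω_r=0, ω_c=1
Stage 1: ω_s = 1 − (65/13)(0−1) = 6
  ⇒ ω_s¹/ω_c¹ = 6
Stage 2: N_ring = 29 + 2·17 = 63
Stage 2: 29(ω_s−ω_c) = −63(ω_r−ω_c),  ω_r=0, ω_s=1
Stage 2: 29(1−ω_c) = −63(0−ω_c)  ⇒  92ω_c = 29  ⇒  ω_c = 29/92
  ⇒ ω_c²/ω_s² = 29/92
Coupling ω_s² = ω_s¹ ⇒ overall = 6 × 29/92 = 87/46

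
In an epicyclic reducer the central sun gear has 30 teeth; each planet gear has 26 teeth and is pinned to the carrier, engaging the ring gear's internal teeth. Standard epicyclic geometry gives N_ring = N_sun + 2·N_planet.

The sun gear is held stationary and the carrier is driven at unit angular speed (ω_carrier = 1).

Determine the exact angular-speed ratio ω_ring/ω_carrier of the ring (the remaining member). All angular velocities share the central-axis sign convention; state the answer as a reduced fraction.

56/41

N_ring = 30 + 2·26 = 82
30(ω_s−ω_c) = −82(ω_r−ω_c),  ω_s=0, ω_c=1
ω_r = 1 − (30/82)(0−1) = 56/41
ω_r/ω_c = 56/41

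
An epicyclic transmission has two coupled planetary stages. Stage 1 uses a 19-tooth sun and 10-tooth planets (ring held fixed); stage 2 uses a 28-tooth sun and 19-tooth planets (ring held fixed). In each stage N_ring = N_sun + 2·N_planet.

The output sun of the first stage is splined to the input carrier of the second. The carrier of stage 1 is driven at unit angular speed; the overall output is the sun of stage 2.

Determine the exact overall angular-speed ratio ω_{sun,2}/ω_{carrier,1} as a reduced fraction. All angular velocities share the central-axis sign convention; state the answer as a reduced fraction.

Stage 1: N_ring = 19 + 2·10 = 39
Stage 1: 19(ω_s−ω_c) = −39(ω_r−ω_c),  ω_r=0, ω_c=1
Stage 1: ω_s = 1 − (39/19)(0−1) = 58/19
  ⇒ ω_s¹/ω_c¹ = 58/19
Stage 2: N_ring = 28 + 2·19 = 66
Stage 2: 28(ω_s−ω_c) = −66(ω_r−ω_c),  ω_r=0, ω_c=1
Stage 2: ω_s = 1 − (66/28)(0−1) = 47/14
  ⇒ ω_s²/ω_c² = 47/14
Coupling ω_c² = ω_s¹ ⇒ overall = 58/19 × 47/14 = 1363/133

1363/133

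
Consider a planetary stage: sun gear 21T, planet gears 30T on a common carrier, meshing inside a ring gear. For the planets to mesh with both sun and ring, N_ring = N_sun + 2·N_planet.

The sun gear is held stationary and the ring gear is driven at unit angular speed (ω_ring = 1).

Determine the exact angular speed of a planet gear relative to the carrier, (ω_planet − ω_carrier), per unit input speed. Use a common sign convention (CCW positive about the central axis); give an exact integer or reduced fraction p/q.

189/340

N_ring = 21 + 2·30 = 81
21(ω_s−ω_c) = −81(ω_r−ω_c),  ω_s=0, ω_r=1
21(0−ω_c) = −81(1−ω_c)  ⇒  102ω_c = 81  ⇒  ω_c = 27/34
sun–planet: 21·(0−27/34) = −30·(ω_p−ω_c)  ⇒  ω_p−ω_c = −(21/30)·(-27/34) = 189/340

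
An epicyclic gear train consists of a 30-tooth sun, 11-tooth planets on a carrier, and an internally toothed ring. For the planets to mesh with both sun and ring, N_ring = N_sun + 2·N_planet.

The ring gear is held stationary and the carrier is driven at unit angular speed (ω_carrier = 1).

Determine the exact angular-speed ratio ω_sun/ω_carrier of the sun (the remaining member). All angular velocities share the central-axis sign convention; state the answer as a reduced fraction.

41/15

N_ring = 30 + 2·11 = 52
30(ω_s−ω_c) = −52(ω_r−ω_c),  ω_r=0, ω_c=1
ω_s = 1 − (52/30)(0−1) = 41/15
ω_s/ω_c = 41/15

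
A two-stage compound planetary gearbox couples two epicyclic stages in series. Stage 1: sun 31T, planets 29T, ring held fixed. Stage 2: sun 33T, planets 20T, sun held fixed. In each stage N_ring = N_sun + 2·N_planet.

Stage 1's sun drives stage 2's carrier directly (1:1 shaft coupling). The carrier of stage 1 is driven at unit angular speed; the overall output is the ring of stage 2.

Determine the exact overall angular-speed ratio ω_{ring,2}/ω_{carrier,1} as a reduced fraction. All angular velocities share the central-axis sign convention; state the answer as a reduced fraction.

12720/2263

Stage 1: N_ring = 31 + 2·29 = 89
Stage 1: 31(ω_s−ω_c) = −89(ω_r−ω_c),  ω_r=0, ω_c=1
Stage 1: ω_s = 1 − (89/31)(0−1) = 120/31
  ⇒ ω_s¹/ω_c¹ = 120/31
Stage 2: N_ring = 33 + 2·20 = 73
Stage 2: 33(ω_s−ω_c) = −73(ω_r−ω_c),  ω_s=0, ω_c=1
Stage 2: ω_r = 1 − (33/73)(0−1) = 106/73
  ⇒ ω_r²/ω_c² = 106/73
Coupling ω_c² = ω_s¹ ⇒ overall = 120/31 × 106/73 = 12720/2263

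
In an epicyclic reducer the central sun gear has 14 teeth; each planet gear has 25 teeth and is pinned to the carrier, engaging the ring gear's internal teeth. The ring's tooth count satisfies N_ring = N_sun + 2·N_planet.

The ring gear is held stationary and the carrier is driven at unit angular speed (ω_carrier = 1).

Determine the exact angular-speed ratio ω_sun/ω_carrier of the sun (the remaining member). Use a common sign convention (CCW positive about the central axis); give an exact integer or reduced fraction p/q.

N_ring = 14 + 2·25 = 64
14(ω_s−ω_c) = −64(ω_r−ω_c),  ω_r=0, ω_c=1
ω_s = 1 − (64/14)(0−1) = 39/7
ω_s/ω_c = 39/7

39/7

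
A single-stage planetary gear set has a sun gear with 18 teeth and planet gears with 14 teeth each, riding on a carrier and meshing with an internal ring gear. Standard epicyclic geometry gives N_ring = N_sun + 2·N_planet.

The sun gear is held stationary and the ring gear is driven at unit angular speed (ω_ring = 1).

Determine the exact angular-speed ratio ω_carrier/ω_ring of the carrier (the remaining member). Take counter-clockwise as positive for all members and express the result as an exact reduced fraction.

23/32

N_ring = 18 + 2·14 = 46
18(ω_s−ω_c) = −46(ω_r−ω_c),  ω_s=0, ω_r=1
18(0−ω_c) = −46(1−ω_c)  ⇒  64ω_c = 46  ⇒  ω_c = 23/32
ω_c/ω_r = 23/32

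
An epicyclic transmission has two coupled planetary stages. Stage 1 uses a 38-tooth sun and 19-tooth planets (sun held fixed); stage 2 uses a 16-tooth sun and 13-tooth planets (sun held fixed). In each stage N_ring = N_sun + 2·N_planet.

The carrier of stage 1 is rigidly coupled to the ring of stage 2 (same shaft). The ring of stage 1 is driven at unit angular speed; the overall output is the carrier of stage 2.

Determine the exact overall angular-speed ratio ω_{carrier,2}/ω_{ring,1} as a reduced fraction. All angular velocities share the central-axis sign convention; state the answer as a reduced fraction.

14/29

Stage 1: N_ring = 38 + 2·19 = 76
Stage 1: 38(ω_s−ω_c) = −76(ω_r−ω_c),  ω_s=0, ω_r=1
Stage 1: 38(0−ω_c) = −76(1−ω_c)  ⇒  114ω_c = 76  ⇒  ω_c = 2/3
  ⇒ ω_c¹/ω_r¹ = 2/3
Stage 2: N_ring = 16 + 2·13 = 42
Stage 2: 16(ω_s−ω_c) = −42(ω_r−ω_c),  ω_s=0, ω_r=1
Stage 2: 16(0−ω_c) = −42(1−ω_c)  ⇒  58ω_c = 42  ⇒  ω_c = 21/29
  ⇒ ω_c²/ω_r² = 21/29
Coupling ω_r² = ω_c¹ ⇒ overall = 2/3 × 21/29 = 14/29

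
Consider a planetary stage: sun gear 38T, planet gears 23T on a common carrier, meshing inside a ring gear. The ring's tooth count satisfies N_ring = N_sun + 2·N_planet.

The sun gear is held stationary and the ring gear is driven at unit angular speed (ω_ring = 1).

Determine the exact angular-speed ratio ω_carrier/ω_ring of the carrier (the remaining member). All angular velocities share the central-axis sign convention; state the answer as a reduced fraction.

N_ring = 38 + 2·23 = 84
38(ω_s−ω_c) = −84(ω_r−ω_c),  ω_s=0, ω_r=1
38(0−ω_c) = −84(1−ω_c)  ⇒  122ω_c = 84  ⇒  ω_c = 42/61
ω_c/ω_r = 42/61

42/61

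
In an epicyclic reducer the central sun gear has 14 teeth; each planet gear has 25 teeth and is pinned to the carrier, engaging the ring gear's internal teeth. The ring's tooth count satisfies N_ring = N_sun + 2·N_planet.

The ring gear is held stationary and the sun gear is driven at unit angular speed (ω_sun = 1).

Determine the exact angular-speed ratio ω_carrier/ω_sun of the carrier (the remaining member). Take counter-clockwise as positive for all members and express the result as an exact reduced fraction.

7/39

N_ring = 14 + 2·25 = 64
14(ω_s−ω_c) = −64(ω_r−ω_c),  ω_r=0, ω_s=1
14(1−ω_c) = −64(0−ω_c)  ⇒  78ω_c = 14  ⇒  ω_c = 7/39
ω_c/ω_s = 7/39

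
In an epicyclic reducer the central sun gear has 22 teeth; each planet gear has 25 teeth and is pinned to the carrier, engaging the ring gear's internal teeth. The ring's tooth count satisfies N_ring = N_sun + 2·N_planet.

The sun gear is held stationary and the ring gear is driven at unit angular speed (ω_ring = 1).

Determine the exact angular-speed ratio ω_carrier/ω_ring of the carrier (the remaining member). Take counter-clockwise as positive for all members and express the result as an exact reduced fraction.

N_ring = 22 + 2·25 = 72
22(ω_s−ω_c) = −72(ω_r−ω_c),  ω_s=0, ω_r=1
22(0−ω_c) = −72(1−ω_c)  ⇒  94ω_c = 72  ⇒  ω_c = 36/47
ω_c/ω_r = 36/47

36/47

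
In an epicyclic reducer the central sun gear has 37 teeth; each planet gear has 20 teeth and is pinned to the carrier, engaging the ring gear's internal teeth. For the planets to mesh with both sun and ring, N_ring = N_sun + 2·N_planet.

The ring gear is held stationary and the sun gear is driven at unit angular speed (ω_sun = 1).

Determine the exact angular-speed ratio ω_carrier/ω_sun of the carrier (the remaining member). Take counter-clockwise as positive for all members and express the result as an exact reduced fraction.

37/114

N_ring = 37 + 2·20 = 77
37(ω_s−ω_c) = −77(ω_r−ω_c),  ω_r=0, ω_s=1
37(1−ω_c) = −77(0−ω_c)  ⇒  114ω_c = 37  ⇒  ω_c = 37/114
ω_c/ω_s = 37/114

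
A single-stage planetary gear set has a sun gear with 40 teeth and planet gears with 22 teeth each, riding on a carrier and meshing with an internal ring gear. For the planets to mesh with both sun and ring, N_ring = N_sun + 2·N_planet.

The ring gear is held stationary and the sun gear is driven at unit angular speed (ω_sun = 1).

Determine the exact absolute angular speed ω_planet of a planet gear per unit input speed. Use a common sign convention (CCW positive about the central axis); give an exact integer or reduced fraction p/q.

-10/11

N_ring = 40 + 2·22 = 84
40(ω_s−ω_c) = −84(ω_r−ω_c),  ω_r=0, ω_s=1
40(1−ω_c) = −84(0−ω_c)  ⇒  124ω_c = 40  ⇒  ω_c = 10/31
sun–planet: 40·(1−10/31) = −22·(ω_p−ω_c)  ⇒  ω_p−ω_c = −(40/22)·(21/31) = -420/341
ω_p = 10/31 − 420/341 = -10/11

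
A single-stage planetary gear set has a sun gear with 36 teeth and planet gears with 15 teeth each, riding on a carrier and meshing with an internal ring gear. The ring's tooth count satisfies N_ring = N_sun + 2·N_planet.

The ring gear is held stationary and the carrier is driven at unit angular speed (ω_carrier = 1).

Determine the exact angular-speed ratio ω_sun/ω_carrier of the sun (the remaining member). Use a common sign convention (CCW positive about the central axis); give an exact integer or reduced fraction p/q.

N_ring = 36 + 2·15 = 66
36(ω_s−ω_c) = −66(ω_r−ω_c),  ω_r=0, ω_c=1
ω_s = 1 − (66/36)(0−1) = 17/6
ω_s/ω_c = 17/6

17/6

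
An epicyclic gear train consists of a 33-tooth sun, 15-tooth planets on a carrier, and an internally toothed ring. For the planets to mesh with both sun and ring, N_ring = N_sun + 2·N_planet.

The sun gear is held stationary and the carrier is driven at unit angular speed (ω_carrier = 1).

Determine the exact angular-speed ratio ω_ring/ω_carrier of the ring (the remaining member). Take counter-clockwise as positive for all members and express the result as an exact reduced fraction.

N_ring = 33 + 2·15 = 63
33(ω_s−ω_c) = −63(ω_r−ω_c),  ω_s=0, ω_c=1
ω_r = 1 − (33/63)(0−1) = 32/21
ω_r/ω_c = 32/21

32/21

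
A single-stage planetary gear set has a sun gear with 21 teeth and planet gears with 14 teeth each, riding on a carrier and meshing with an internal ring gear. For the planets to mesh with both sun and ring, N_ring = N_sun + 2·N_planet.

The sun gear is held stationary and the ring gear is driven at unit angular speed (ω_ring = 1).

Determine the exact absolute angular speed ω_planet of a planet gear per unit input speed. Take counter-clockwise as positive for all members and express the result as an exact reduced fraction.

7/4

N_ring = 21 + 2·14 = 49
21(ω_s−ω_c) = −49(ω_r−ω_c),  ω_s=0, ω_r=1
21(0−ω_c) = −49(1−ω_c)  ⇒  70ω_c = 49  ⇒  ω_c = 7/10
sun–planet: 21·(0−7/10) = −14·(ω_p−ω_c)  ⇒  ω_p−ω_c = −(21/14)·(-7/10) = 21/20
ω_p = 7/10 + 21/20 = 7/4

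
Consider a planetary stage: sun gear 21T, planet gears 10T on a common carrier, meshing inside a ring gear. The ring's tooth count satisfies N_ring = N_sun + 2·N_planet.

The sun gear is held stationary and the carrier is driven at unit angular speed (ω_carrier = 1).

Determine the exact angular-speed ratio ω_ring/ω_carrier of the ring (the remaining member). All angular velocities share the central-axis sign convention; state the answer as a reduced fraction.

N_ring = 21 + 2·10 = 41
21(ω_s−ω_c) = −41(ω_r−ω_c),  ω_s=0, ω_c=1
ω_r = 1 − (21/41)(0−1) = 62/41
ω_r/ω_c = 62/41

62/41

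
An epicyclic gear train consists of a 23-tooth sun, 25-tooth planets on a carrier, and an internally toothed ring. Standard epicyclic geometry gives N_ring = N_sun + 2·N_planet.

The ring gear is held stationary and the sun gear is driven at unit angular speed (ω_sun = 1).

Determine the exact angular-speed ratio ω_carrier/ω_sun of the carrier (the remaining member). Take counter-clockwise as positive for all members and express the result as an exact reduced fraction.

N_ring = 23 + 2·25 = 73
23(ω_s−ω_c) = −73(ω_r−ω_c),  ω_r=0, ω_s=1
23(1−ω_c) = −73(0−ω_c)  ⇒  96ω_c = 23  ⇒  ω_c = 23/96
ω_c/ω_s = 23/96

23/96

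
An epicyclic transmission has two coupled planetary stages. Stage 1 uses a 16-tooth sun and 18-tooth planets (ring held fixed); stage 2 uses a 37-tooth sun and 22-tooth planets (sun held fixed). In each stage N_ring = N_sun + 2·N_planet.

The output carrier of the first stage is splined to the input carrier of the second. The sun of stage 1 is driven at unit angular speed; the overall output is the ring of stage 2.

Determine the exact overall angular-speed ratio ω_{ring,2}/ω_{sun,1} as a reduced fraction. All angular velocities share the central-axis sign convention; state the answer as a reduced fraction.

Stage 1: N_ring = 16 + 2·18 = 52
Stage 1: 16(ω_s−ω_c) = −52(ω_r−ω_c),  ω_r=0, ω_s=1
Stage 1: 16(1−ω_c) = −52(0−ω_c)  ⇒  68ω_c = 16  ⇒  ω_c = 4/17
  ⇒ ω_c¹/ω_s¹ = 4/17
Stage 2: N_ring = 37 + 2·22 = 81
Stage 2: 37(ω_s−ω_c) = −81(ω_r−ω_c),  ω_s=0, ω_c=1
Stage 2: ω_r = 1 − (37/81)(0−1) = 118/81
  ⇒ ω_r²/ω_c² = 118/81
Coupling ω_c² = ω_c¹ ⇒ overall = 4/17 × 118/81 = 472/1377

472/1377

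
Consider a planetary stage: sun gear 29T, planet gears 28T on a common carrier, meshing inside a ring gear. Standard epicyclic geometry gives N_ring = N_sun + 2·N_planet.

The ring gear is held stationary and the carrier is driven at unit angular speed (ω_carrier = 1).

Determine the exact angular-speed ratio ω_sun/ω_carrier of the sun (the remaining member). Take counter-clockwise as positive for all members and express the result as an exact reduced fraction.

114/29

N_ring = 29 + 2·28 = 85
29(ω_s−ω_c) = −85(ω_r−ω_c),  ω_r=0, ω_c=1
ω_s = 1 − (85/29)(0−1) = 114/29
ω_s/ω_c = 114/29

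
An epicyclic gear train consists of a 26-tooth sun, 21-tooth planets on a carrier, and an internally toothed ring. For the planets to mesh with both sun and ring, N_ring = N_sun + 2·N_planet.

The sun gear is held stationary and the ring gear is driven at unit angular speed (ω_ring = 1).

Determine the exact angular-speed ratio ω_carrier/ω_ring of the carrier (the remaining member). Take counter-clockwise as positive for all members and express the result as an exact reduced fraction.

34/47

N_ring = 26 + 2·21 = 68
26(ω_s−ω_c) = −68(ω_r−ω_c),  ω_s=0, ω_r=1
26(0−ω_c) = −68(1−ω_c)  ⇒  94ω_c = 68  ⇒  ω_c = 34/47
ω_c/ω_r = 34/47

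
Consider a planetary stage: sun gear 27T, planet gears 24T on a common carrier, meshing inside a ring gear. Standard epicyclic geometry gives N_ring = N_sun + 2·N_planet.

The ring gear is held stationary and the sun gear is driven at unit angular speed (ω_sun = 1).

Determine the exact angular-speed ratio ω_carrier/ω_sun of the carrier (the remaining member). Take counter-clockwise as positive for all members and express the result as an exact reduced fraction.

N_ring = 27 + 2·24 = 75
27(ω_s−ω_c) = −75(ω_r−ω_c),  ω_r=0, ω_s=1
27(1−ω_c) = −75(0−ω_c)  ⇒  102ω_c = 27  ⇒  ω_c = 9/34
ω_c/ω_s = 9/34

9/34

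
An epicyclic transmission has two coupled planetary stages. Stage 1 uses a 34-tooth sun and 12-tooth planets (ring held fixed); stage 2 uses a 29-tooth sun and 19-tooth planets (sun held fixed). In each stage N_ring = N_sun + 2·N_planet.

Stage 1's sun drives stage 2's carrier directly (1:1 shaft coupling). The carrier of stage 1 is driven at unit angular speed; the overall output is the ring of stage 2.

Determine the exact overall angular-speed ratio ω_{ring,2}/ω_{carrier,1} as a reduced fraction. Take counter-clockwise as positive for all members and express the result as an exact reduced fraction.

4416/1139

Stage 1: N_ring = 34 + 2·12 = 58
Stage 1: 34(ω_s−ω_c) = −58(ω_r−ω_c),  ω_r=0, ω_c=1
Stage 1: ω_s = 1 − (58/34)(0−1) = 46/17
  ⇒ ω_s¹/ω_c¹ = 46/17
Stage 2: N_ring = 29 + 2·19 = 67
Stage 2: 29(ω_s−ω_c) = −67(ω_r−ω_c),  ω_s=0, ω_c=1
Stage 2: ω_r = 1 − (29/67)(0−1) = 96/67
  ⇒ ω_r²/ω_c² = 96/67
Coupling ω_c² = ω_s¹ ⇒ overall = 46/17 × 96/67 = 4416/1139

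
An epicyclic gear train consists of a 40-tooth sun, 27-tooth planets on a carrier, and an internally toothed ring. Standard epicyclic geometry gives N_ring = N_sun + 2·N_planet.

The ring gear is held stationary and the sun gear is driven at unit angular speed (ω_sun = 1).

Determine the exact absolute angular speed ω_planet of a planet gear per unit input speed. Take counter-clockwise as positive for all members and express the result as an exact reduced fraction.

N_ring = 40 + 2·27 = 94
40(ω_s−ω_c) = −94(ω_r−ω_c),  ω_r=0, ω_s=1
40(1−ω_c) = −94(0−ω_c)  ⇒  134ω_c = 40  ⇒  ω_c = 20/67
sun–planet: 40·(1−20/67) = −27·(ω_p−ω_c)  ⇒  ω_p−ω_c = −(40/27)·(47/67) = -1880/1809
ω_p = 20/67 − 1880/1809 = -20/27

-20/27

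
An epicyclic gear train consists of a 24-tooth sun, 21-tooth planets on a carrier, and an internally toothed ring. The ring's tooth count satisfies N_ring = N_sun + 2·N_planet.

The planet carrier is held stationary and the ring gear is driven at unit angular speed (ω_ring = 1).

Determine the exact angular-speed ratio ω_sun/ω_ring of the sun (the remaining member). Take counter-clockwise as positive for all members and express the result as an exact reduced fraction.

N_ring = 24 + 2·21 = 66
24(ω_s−ω_c) = −66(ω_r−ω_c),  ω_c=0, ω_r=1
ω_s = 0 − (66/24)(1−0) = -11/4
ω_s/ω_r = -11/4

-11/4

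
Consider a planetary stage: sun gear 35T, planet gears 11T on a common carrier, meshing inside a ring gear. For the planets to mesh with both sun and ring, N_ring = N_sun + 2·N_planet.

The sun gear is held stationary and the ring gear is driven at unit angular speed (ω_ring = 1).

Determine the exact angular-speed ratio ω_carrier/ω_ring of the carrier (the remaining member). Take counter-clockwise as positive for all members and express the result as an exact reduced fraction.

N_ring = 35 + 2·11 = 57
35(ω_s−ω_c) = −57(ω_r−ω_c),  ω_s=0, ω_r=1
35(0−ω_c) = −57(1−ω_c)  ⇒  92ω_c = 57  ⇒  ω_c = 57/92
ω_c/ω_r = 57/92

57/92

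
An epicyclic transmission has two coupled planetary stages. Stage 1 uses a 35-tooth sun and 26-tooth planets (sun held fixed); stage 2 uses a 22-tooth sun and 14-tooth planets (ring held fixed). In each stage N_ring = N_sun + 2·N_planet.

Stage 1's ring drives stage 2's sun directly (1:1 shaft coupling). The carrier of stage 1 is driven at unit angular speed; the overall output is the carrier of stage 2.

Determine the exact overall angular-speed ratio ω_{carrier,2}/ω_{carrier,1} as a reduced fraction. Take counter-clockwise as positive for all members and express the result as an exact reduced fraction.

Stage 1: N_ring = 35 + 2·26 = 87
Stage 1: 35(ω_s−ω_c) = −87(ω_r−ω_c),  ω_s=0, ω_c=1
Stage 1: ω_r = 1 − (35/87)(0−1) = 122/87
  ⇒ ω_r¹/ω_c¹ = 122/87
Stage 2: N_ring = 22 + 2·14 = 50
Stage 2: 22(ω_s−ω_c) = −50(ω_r−ω_c),  ω_r=0, ω_s=1
Stage 2: 22(1−ω_c) = −50(0−ω_c)  ⇒  72ω_c = 22  ⇒  ω_c = 11/36
  ⇒ ω_c²/ω_s² = 11/36
Coupling ω_s² = ω_r¹ ⇒ overall = 122/87 × 11/36 = 671/1566

671/1566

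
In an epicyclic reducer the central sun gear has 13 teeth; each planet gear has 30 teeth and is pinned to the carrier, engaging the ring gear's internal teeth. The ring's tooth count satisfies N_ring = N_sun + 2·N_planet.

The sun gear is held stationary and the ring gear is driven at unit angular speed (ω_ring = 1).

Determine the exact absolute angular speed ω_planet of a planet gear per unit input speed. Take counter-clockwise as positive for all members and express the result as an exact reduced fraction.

N_ring = 13 + 2·30 = 73
13(ω_s−ω_c) = −73(ω_r−ω_c),  ω_s=0, ω_r=1
13(0−ω_c) = −73(1−ω_c)  ⇒  86ω_c = 73  ⇒  ω_c = 73/86
sun–planet: 13·(0−73/86) = −30·(ω_p−ω_c)  ⇒  ω_p−ω_c = −(13/30)·(-73/86) = 949/2580
ω_p = 73/86 + 949/2580 = 73/60

73/60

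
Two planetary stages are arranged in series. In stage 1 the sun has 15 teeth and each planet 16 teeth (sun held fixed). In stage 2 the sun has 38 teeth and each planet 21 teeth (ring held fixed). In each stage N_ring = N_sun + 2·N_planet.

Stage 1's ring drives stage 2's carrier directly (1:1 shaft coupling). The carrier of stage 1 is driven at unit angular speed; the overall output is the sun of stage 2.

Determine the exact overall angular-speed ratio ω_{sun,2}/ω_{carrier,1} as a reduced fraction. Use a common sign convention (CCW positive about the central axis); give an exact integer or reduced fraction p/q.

3658/893

Stage 1: N_ring = 15 + 2·16 = 47
Stage 1: 15(ω_s−ω_c) = −47(ω_r−ω_c),  ω_s=0, ω_c=1
Stage 1: ω_r = 1 − (15/47)(0−1) = 62/47
  ⇒ ω_r¹/ω_c¹ = 62/47
Stage 2: N_ring = 38 + 2·21 = 80
Stage 2: 38(ω_s−ω_c) = −80(ω_r−ω_c),  ω_r=0, ω_c=1
Stage 2: ω_s = 1 − (80/38)(0−1) = 59/19
  ⇒ ω_s²/ω_c² = 59/19
Coupling ω_c² = ω_r¹ ⇒ overall = 62/47 × 59/19 = 3658/893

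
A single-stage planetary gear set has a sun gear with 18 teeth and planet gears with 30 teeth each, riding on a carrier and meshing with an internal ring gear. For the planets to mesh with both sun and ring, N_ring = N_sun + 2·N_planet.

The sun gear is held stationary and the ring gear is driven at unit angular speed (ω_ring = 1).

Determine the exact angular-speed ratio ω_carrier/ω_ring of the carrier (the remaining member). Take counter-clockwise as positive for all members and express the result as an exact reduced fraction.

N_ring = 18 + 2·30 = 78
18(ω_s−ω_c) = −78(ω_r−ω_c),  ω_s=0, ω_r=1
18(0−ω_c) = −78(1−ω_c)  ⇒  96ω_c = 78  ⇒  ω_c = 13/16
ω_c/ω_r = 13/16

13/16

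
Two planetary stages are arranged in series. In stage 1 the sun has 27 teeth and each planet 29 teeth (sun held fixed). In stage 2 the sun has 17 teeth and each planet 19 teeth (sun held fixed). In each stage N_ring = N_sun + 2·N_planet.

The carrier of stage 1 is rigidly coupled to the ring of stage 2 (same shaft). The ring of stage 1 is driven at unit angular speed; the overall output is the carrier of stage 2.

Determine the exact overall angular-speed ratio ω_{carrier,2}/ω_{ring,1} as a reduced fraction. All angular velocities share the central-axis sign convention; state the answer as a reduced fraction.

4675/8064

Stage 1: N_ring = 27 + 2·29 = 85
Stage 1: 27(ω_s−ω_c) = −85(ω_r−ω_c),  ω_s=0, ω_r=1
Stage 1: 27(0−ω_c) = −85(1−ω_c)  ⇒  112ω_c = 85  ⇒  ω_c = 85/112
  ⇒ ω_c¹/ω_r¹ = 85/112
Stage 2: N_ring = 17 + 2·19 = 55
Stage 2: 17(ω_s−ω_c) = −55(ω_r−ω_c),  ω_s=0, ω_r=1
Stage 2: 17(0−ω_c) = −55(1−ω_c)  ⇒  72ω_c = 55  ⇒  ω_c = 55/72
  ⇒ ω_c²/ω_r² = 55/72
Coupling ω_r² = ω_c¹ ⇒ overall = 85/112 × 55/72 = 4675/8064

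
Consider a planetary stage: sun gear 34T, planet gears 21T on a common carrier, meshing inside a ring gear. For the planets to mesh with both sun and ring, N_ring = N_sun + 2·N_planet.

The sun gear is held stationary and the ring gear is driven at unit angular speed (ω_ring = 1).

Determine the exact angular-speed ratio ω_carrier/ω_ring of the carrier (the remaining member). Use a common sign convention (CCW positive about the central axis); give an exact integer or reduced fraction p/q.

38/55

N_ring = 34 + 2·21 = 76
34(ω_s−ω_c) = −76(ω_r−ω_c),  ω_s=0, ω_r=1
34(0−ω_c) = −76(1−ω_c)  ⇒  110ω_c = 76  ⇒  ω_c = 38/55
ω_c/ω_r = 38/55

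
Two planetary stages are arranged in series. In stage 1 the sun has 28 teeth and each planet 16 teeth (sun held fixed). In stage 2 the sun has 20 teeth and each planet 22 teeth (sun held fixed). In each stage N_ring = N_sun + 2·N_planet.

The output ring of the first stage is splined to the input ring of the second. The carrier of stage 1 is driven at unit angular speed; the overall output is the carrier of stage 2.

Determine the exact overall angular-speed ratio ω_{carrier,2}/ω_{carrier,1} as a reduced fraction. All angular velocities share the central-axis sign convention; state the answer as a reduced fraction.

352/315

Stage 1: N_ring = 28 + 2·16 = 60
Stage 1: 28(ω_s−ω_c) = −60(ω_r−ω_c),  ω_s=0, ω_c=1
Stage 1: ω_r = 1 − (28/60)(0−1) = 22/15
  ⇒ ω_r¹/ω_c¹ = 22/15
Stage 2: N_ring = 20 + 2·22 = 64
Stage 2: 20(ω_s−ω_c) = −64(ω_r−ω_c),  ω_s=0, ω_r=1
Stage 2: 20(0−ω_c) = −64(1−ω_c)  ⇒  84ω_c = 64  ⇒  ω_c = 16/21
  ⇒ ω_c²/ω_r² = 16/21
Coupling ω_r² = ω_r¹ ⇒ overall = 22/15 × 16/21 = 352/315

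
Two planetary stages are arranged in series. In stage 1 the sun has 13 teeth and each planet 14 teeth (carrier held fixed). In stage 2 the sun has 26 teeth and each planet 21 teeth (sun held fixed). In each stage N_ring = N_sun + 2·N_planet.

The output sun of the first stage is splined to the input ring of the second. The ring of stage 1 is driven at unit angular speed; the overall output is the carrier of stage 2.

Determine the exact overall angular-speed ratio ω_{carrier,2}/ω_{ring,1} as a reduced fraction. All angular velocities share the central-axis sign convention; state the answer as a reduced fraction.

-1394/611

Stage 1: N_ring = 13 + 2·14 = 41
Stage 1: 13(ω_s−ω_c) = −41(ω_r−ω_c),  ω_c=0, ω_r=1
Stage 1: ω_s = 0 − (41/13)(1−0) = -41/13
  ⇒ ω_s¹/ω_r¹ = -41/13
Stage 2: N_ring = 26 + 2·21 = 68
Stage 2: 26(ω_s−ω_c) = −68(ω_r−ω_c),  ω_s=0, ω_r=1
Stage 2: 26(0−ω_c) = −68(1−ω_c)  ⇒  94ω_c = 68  ⇒  ω_c = 34/47
  ⇒ ω_c²/ω_r² = 34/47
Coupling ω_r² = ω_s¹ ⇒ overall = -41/13 × 34/47 = -1394/611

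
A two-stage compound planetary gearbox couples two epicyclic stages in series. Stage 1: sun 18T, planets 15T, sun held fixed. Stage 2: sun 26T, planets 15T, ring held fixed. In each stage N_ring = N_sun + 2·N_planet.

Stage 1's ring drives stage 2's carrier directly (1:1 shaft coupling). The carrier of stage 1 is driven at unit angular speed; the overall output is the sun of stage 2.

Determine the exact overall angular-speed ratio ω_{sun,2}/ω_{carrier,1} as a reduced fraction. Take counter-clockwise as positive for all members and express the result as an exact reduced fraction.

451/104

Stage 1: N_ring = 18 + 2·15 = 48
Stage 1: 18(ω_s−ω_c) = −48(ω_r−ω_c),  ω_s=0, ω_c=1
Stage 1: ω_r = 1 − (18/48)(0−1) = 11/8
  ⇒ ω_r¹/ω_c¹ = 11/8
Stage 2: N_ring = 26 + 2·15 = 56
Stage 2: 26(ω_s−ω_c) = −56(ω_r−ω_c),  ω_r=0, ω_c=1
Stage 2: ω_s = 1 − (56/26)(0−1) = 41/13
  ⇒ ω_s²/ω_c² = 41/13
Coupling ω_c² = ω_r¹ ⇒ overall = 11/8 × 41/13 = 451/104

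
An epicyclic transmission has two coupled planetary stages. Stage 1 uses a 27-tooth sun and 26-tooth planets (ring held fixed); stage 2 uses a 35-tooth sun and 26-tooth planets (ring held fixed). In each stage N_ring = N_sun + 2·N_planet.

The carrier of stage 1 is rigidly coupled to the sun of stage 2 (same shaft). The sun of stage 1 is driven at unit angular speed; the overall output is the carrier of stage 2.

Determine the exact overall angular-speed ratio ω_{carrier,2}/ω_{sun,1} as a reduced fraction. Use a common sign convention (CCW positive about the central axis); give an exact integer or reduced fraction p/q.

Stage 1: N_ring = 27 + 2·26 = 79
Stage 1: 27(ω_s−ω_c) = −79(ω_r−ω_c),  ω_r=0, ω_s=1
Stage 1: 27(1−ω_c) = −79(0−ω_c)  ⇒  106ω_c = 27  ⇒  ω_c = 27/106
  ⇒ ω_c¹/ω_s¹ = 27/106
Stage 2: N_ring = 35 + 2·26 = 87
Stage 2: 35(ω_s−ω_c) = −87(ω_r−ω_c),  ω_r=0, ω_s=1
Stage 2: 35(1−ω_c) = −87(0−ω_c)  ⇒  122ω_c = 35  ⇒  ω_c = 35/122
  ⇒ ω_c²/ω_s² = 35/122
Coupling ω_s² = ω_c¹ ⇒ overall = 27/106 × 35/122 = 945/12932

945/12932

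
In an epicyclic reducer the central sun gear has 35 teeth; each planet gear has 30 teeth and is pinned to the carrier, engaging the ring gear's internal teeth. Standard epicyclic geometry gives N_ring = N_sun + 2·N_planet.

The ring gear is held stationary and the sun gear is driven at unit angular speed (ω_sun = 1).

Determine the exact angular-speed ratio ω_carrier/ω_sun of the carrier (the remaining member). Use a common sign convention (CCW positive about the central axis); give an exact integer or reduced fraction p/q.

N_ring = 35 + 2·30 = 95
35(ω_s−ω_c) = −95(ω_r−ω_c),  ω_r=0, ω_s=1
35(1−ω_c) = −95(0−ω_c)  ⇒  130ω_c = 35  ⇒  ω_c = 7/26
ω_c/ω_s = 7/26

7/26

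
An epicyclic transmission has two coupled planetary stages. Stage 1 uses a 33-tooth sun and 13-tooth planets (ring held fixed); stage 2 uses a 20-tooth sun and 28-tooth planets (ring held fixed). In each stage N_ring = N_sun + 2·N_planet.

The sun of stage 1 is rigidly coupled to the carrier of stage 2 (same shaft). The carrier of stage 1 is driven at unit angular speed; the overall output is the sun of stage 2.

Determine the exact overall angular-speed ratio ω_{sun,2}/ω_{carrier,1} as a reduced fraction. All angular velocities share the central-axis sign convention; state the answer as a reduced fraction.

Stage 1: N_ring = 33 + 2·13 = 59
Stage 1: 33(ω_s−ω_c) = −59(ω_r−ω_c),  ω_r=0, ω_c=1
Stage 1: ω_s = 1 − (59/33)(0−1) = 92/33
  ⇒ ω_s¹/ω_c¹ = 92/33
Stage 2: N_ring = 20 + 2·28 = 76
Stage 2: 20(ω_s−ω_c) = −76(ω_r−ω_c),  ω_r=0, ω_c=1
Stage 2: ω_s = 1 − (76/20)(0−1) = 24/5
  ⇒ ω_s²/ω_c² = 24/5
Coupling ω_c² = ω_s¹ ⇒ overall = 92/33 × 24/5 = 736/55

736/55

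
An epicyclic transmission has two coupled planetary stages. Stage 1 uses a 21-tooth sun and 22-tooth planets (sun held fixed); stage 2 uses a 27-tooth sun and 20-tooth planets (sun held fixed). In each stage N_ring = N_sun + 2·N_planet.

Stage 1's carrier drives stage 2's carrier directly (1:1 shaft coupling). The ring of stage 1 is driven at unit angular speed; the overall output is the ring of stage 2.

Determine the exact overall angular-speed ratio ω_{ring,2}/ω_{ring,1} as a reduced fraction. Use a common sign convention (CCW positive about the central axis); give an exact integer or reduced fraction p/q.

Stage 1: N_ring = 21 + 2·22 = 65
Stage 1: 21(ω_s−ω_c) = −65(ω_r−ω_c),  ω_s=0, ω_r=1
Stage 1: 21(0−ω_c) = −65(1−ω_c)  ⇒  86ω_c = 65  ⇒  ω_c = 65/86
  ⇒ ω_c¹/ω_r¹ = 65/86
Stage 2: N_ring = 27 + 2·20 = 67
Stage 2: 27(ω_s−ω_c) = −67(ω_r−ω_c),  ω_s=0, ω_c=1
Stage 2: ω_r = 1 − (27/67)(0−1) = 94/67
  ⇒ ω_r²/ω_c² = 94/67
Coupling ω_c² = ω_c¹ ⇒ overall = 65/86 × 94/67 = 3055/2881

3055/2881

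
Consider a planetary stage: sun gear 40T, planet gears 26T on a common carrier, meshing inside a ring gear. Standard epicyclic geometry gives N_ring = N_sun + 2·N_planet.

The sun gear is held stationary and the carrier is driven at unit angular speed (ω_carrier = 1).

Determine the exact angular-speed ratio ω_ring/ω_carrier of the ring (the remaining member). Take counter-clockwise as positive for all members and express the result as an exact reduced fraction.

33/23

N_ring = 40 + 2·26 = 92
40(ω_s−ω_c) = −92(ω_r−ω_c),  ω_s=0, ω_c=1
ω_r = 1 − (40/92)(0−1) = 33/23
ω_r/ω_c = 33/23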